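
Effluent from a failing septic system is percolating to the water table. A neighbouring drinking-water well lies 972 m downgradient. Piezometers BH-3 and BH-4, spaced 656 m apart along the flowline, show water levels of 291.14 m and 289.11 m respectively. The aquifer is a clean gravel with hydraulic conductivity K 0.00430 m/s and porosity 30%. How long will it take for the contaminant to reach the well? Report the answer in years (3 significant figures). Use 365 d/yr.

0.695 years

Hydraulic gradient i = (291.14 − 289.11) / 656 = 2.03 / 656 = 0.003095
K = 0.00430 m/s × 86400 s/d = 371.5 m/d
q = Ki = 371.5 × 0.003095 = 1.150 m/d
Seepage velocity v = q / n = 1.150 / 0.30 = 3.832 m/d
t = L / v = 972 / 3.832 = 253.6 d
   = 253.6 / 365 = 0.695 yr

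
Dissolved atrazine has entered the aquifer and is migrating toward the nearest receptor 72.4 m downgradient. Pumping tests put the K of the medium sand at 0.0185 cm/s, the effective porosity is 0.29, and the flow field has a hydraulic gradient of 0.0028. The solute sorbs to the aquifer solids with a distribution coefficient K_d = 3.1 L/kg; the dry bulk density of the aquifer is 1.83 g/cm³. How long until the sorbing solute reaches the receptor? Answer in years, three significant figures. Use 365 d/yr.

K = 0.0185 cm/s × 864 = 15.98 m/d
Darcy flux q = K·i = 15.98 × 0.0028 = 0.04476 m/d
v = Ki/n = 15.98·0.0028/0.29 = 0.1543 m/d
Retardation R = 1 + ρ_b·K_d/n = 1 + 1.83×3.1/0.29 = 20.56
Contaminant velocity v_c = v/R = 0.1543/20.56 = 0.007505 m/d
t = L/v_c = 72.4/0.007505 = 9646 d
   = 9646/365 = 26.4 yr

26.4 years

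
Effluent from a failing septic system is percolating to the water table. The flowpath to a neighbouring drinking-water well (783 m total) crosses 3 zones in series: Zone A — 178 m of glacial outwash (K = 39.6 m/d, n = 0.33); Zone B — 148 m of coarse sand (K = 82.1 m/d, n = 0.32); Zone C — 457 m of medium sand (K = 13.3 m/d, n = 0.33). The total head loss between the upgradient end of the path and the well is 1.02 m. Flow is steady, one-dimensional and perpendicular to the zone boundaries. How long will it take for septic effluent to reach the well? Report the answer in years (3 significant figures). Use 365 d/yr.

28.1 years

Steady 1-D flow in series ⇒ the Darcy flux q is identical in every zone and the zone head losses add (resistances L/K in series).
Σ(L/K) = 178/39.6 + 148/82.1 + 457/13.3 = 4.495 + 1.803 + 34.36 = 40.66 d
q = ΔH / Σ(L/K) = 1.02 / 40.66 = 0.02509 m/d (same in every zone)
Zone A: v = q/n = 0.02509/0.33 = 0.07602 m/d → t_A = 178/0.07602 = 2341 d
Zone B: v = q/n = 0.02509/0.32 = 0.07840 m/d → t_B = 148/0.07840 = 1888 d
Zone C: v = q/n = 0.02509/0.33 = 0.07602 m/d → t_C = 457/0.07602 = 6011 d
Total t = 2341 + 1888 + 6011 = 10240 d
   = 10240 / 365 = 28.1 yr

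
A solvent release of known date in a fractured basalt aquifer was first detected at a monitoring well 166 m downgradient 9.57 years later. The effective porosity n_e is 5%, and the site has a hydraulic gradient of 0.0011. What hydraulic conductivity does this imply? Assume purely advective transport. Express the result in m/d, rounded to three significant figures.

t = 9.57 years = 3493 d
v = L / t = 166 / 3493 = 0.04752 m/d
K = v · n / i = 0.04752 × 0.05 / 0.0011 = 2.16 m/d

2.16 m/d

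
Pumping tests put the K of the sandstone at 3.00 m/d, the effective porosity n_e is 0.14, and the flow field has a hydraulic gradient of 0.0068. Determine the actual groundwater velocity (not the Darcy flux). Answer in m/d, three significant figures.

q = Ki = 3.00 × 0.0068 = 0.02040 m/d
Average linear velocity = 0.02040 / 0.14 = 0.1457 m/d

0.146 m/d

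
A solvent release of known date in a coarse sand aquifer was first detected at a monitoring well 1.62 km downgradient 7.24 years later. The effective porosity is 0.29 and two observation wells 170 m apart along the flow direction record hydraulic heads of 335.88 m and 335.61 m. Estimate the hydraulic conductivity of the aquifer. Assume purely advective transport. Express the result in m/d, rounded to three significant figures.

Hydraulic gradient i = (335.88 − 335.61) / 170 = 0.27 / 170 = 0.001588
t = 7.24 years = 2643 d
L = 1.62 km = 1620 m
v = L / t = 1620 / 2643 = 0.6130 m/d
K = v · n / i = 0.6130 × 0.29 / 0.001588 = 112 m/d

112 m/d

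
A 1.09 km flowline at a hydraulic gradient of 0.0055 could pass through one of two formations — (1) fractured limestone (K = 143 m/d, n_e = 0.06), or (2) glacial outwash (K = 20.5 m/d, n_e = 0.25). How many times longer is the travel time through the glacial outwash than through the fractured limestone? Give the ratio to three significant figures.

Unit 1 (fractured limestone): v = 143×0.0055/0.06 = 13.11 m/d, t = 1090/13.11 = 83.15 d
Unit 2 (glacial outwash): v = 20.5×0.0055/0.25 = 0.4510 m/d, t = 1090/0.4510 = 2417 d
t(glacial outwash) / t(fractured limestone) = 2417/83.15 = 29.1

29.1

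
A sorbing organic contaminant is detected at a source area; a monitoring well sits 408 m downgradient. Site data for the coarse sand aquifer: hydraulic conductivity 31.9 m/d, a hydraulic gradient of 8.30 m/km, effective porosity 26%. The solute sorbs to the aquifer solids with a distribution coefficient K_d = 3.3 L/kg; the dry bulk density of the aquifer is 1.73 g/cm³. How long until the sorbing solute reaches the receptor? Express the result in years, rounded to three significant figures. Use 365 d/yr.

Darcy flux q = K·i = 31.9 × 0.0083 = 0.2648 m/d
Seepage velocity v = q / n = 0.2648 / 0.26 = 1.018 m/d
Retardation R = 1 + ρ_b·K_d/n = 1 + 1.73×3.3/0.26 = 22.96
Contaminant velocity v_c = v/R = 1.018/22.96 = 0.04436 m/d
t = L/v_c = 408/0.04436 = 9198 d
   = 9198/365 = 25.2 yr

25.2 years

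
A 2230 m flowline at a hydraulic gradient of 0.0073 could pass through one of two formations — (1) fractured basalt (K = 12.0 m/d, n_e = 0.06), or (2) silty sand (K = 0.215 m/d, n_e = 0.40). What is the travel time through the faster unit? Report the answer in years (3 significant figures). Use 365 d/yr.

Unit 1 (fractured basalt): v = 12.0×0.0073/0.06 = 1.460 m/d, t = 2230/1.460 = 1527 d
Unit 2 (silty sand): v = 0.215×0.0073/0.40 = 0.003924 m/d, t = 2230/0.003924 = 568300 d
Faster: 1527 d / 365 = 4.18 yr

4.18 years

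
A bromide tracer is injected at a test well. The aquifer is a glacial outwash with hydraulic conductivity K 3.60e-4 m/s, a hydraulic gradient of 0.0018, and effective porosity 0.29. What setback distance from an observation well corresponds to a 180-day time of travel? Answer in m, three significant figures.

34.8 m

K = 3.60e-4 m/s × 86400 s/d = 31.10 m/d
Darcy flux q = K·i = 31.10 × 0.0018 = 0.05599 m/d
v_s = q/n_e = 0.05599/0.29 = 0.1931 m/d
L = v × T = 0.1931 × 180 = 34.75 m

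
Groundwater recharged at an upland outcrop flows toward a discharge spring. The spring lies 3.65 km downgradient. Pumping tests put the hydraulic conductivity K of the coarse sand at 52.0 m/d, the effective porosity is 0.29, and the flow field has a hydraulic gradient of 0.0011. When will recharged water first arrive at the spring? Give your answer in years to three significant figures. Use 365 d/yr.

50.7 years

q = Ki = 52.0 × 0.0011 = 0.05720 m/d
Seepage velocity v = q / n = 0.05720 / 0.29 = 0.1972 m/d
L = 3.65 km = 3650 m
t = L / v = 3650 / 0.1972 = 18510 d
   = 18510 / 365 = 50.7 yr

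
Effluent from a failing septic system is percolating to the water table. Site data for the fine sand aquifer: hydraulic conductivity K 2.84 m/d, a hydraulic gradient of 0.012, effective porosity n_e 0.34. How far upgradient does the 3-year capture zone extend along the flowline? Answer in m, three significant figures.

Darcy flux q = K·i = 2.84 × 0.012 = 0.03408 m/d
v = Ki/n = 2.84·0.012/0.34 = 0.1002 m/d
T = 3 yr × 365 = 1095 d
L = v × T = 0.1002 × 1095 = 109.8 m

110 m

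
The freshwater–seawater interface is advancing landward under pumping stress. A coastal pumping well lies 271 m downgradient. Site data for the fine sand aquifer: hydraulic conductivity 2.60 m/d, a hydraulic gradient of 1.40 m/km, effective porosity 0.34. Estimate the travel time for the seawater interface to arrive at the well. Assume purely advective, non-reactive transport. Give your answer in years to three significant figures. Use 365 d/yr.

69.4 years

q = Ki = 2.60 × 0.0014 = 0.003640 m/d
Seepage velocity v = q / n = 0.003640 / 0.34 = 0.01071 m/d
t = L / v = 271 / 0.01071 = 25310 d
   = 25310 / 365 = 69.4 yr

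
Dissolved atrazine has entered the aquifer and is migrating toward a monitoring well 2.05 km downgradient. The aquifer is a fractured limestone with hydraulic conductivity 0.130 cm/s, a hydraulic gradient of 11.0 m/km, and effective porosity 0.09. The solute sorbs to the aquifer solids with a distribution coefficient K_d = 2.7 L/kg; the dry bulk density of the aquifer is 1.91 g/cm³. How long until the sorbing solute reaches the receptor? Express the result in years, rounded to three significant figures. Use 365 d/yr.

23.9 years

K = 0.130 cm/s × 864 = 112.3 m/d
Darcy flux q = K·i = 112.3 × 0.011 = 1.236 m/d
Seepage velocity v = q / n = 1.236 / 0.09 = 13.73 m/d
Retardation R = 1 + ρ_b·K_d/n = 1 + 1.91×2.7/0.09 = 58.30
Contaminant velocity v_c = v/R = 13.73/58.30 = 0.2355 m/d
L = 2.05 km = 2050 m
t = L/v_c = 2050/0.2355 = 8706 d
   = 8706/365 = 23.9 yr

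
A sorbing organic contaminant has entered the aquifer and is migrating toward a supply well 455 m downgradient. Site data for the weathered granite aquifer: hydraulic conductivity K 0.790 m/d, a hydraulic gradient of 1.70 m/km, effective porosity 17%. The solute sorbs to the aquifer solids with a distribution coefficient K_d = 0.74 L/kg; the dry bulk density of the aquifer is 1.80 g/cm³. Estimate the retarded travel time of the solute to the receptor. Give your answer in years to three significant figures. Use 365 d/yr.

1390 years

Specific discharge q = 0.790 × 0.0017 = 0.001343 m/d
Seepage velocity v = q / n = 0.001343 / 0.17 = 0.007900 m/d
Retardation R = 1 + ρ_b·K_d/n = 1 + 1.80×0.74/0.17 = 8.835
Contaminant velocity v_c = v/R = 0.007900/8.835 = 8.941e-4 m/d
t = L/v_c = 455/8.941e-4 = 508900 d
   = 508900/365 = 1390 yr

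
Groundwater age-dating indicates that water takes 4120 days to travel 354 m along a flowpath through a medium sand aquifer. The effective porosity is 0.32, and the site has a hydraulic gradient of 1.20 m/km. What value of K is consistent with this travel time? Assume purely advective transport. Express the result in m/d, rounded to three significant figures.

22.9 m/d

v = L / t = 354 / 4120 = 0.08592 m/d
K = v · n / i = 0.08592 × 0.32 / 0.0012 = 22.9 m/d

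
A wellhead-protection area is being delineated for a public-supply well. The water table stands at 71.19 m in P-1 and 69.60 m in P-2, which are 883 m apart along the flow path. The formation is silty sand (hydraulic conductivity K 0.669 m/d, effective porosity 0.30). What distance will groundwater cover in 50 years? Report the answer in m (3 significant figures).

73.3 m

Hydraulic gradient i = (71.19 − 69.60) / 883 = 1.59 / 883 = 0.001801
q = Ki = 0.669 × 0.001801 = 0.001205 m/d
v_s = q/n_e = 0.001205/0.30 = 0.004016 m/d
T = 50 yr × 365 = 18250 d
L = v × T = 0.004016 × 18250 = 73.28 m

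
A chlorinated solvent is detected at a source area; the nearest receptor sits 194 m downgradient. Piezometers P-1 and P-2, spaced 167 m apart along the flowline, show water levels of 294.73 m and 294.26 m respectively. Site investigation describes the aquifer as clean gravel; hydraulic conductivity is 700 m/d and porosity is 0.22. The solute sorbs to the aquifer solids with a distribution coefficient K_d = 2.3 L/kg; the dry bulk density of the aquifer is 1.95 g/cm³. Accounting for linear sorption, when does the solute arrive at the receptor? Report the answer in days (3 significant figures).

Hydraulic gradient i = (294.73 − 294.26) / 167 = 0.47 / 167 = 0.002814
Darcy flux q = K·i = 700 × 0.002814 = 1.970 m/d
v = Ki/n = 700·0.002814/0.22 = 8.955 m/d
Retardation R = 1 + ρ_b·K_d/n = 1 + 1.95×2.3/0.22 = 21.39
Contaminant velocity v_c = v/R = 8.955/21.39 = 0.4187 m/d
t = L/v_c = 194/0.4187 = 463.3 d

463 days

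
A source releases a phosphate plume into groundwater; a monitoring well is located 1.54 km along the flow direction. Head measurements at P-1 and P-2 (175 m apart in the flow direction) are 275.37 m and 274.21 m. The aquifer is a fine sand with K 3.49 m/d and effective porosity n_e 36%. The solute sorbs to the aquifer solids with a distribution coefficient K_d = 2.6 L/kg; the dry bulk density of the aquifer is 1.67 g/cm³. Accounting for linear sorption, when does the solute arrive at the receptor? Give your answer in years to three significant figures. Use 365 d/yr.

Hydraulic gradient i = (275.37 − 274.21) / 175 = 1.16 / 175 = 0.006629
q = Ki = 3.49 × 0.006629 = 0.02313 m/d
Average linear velocity = 0.02313 / 0.36 = 0.06426 m/d
Retardation R = 1 + ρ_b·K_d/n = 1 + 1.67×2.6/0.36 = 13.06
Contaminant velocity v_c = v/R = 0.06426/13.06 = 0.004920 m/d
L = 1.54 km = 1540 m
t = L/v_c = 1540/0.004920 = 313000 d
   = 313000/365 = 858 yr

858 years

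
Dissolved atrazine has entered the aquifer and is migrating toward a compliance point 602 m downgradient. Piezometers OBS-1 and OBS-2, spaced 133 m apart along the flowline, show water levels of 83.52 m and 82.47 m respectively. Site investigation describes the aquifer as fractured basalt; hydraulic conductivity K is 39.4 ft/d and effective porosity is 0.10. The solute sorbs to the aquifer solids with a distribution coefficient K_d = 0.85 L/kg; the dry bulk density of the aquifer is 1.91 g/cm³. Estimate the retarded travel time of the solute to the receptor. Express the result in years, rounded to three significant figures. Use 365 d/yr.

30.0 years

Hydraulic gradient i = (83.52 − 82.47) / 133 = 1.05 / 133 = 0.007895
K = 39.4 ft/d × 0.3048 = 12.01 m/d
Darcy flux q = K·i = 12.01 × 0.007895 = 0.09481 m/d
v_s = q/n_e = 0.09481/0.10 = 0.9481 m/d
Retardation R = 1 + ρ_b·K_d/n = 1 + 1.91×0.85/0.10 = 17.24
Contaminant velocity v_c = v/R = 0.9481/17.24 = 0.05501 m/d
t = L/v_c = 602/0.05501 = 10940 d
   = 10940/365 = 30.0 yr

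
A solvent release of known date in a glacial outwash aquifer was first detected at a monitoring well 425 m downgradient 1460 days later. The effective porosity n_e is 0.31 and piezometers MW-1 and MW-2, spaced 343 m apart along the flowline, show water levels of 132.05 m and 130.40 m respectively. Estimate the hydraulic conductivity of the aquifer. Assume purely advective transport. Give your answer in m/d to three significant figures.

18.8 m/d

Hydraulic gradient i = (132.05 − 130.40) / 343 = 1.65 / 343 = 0.004810
v = L / t = 425 / 1460 = 0.2911 m/d
K = v · n / i = 0.2911 × 0.31 / 0.004810 = 18.8 m/d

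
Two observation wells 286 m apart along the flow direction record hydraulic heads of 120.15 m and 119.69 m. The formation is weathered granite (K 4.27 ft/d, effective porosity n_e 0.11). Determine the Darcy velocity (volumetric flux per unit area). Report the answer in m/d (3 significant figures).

0.00209 m/d

Hydraulic gradient i = (120.15 − 119.69) / 286 = 0.46 / 286 = 0.001608
K = 4.27 ft/d × 0.3048 = 1.301 m/d
q = Ki = 1.301 × 0.001608 = 0.002093 m/d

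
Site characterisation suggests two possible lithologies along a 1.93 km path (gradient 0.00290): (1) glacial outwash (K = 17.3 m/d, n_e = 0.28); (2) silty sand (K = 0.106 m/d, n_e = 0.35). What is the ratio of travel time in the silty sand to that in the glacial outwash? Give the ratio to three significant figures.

Unit 1 (glacial outwash): v = 17.3×0.0029/0.28 = 0.1792 m/d, t = 1930/0.1792 = 10770 d
Unit 2 (silty sand): v = 0.106×0.0029/0.35 = 8.783e-4 m/d, t = 1930/8.783e-4 = 2.197e6 d
t(silty sand) / t(glacial outwash) = 2.197e6/10770 = 204

204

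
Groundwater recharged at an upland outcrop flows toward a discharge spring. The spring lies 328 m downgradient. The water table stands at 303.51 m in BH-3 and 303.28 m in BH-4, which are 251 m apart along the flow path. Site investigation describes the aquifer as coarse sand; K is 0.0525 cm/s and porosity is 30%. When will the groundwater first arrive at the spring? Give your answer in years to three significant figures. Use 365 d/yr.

Hydraulic gradient i = (303.51 − 303.28) / 251 = 0.23 / 251 = 9.163e-4
K = 0.0525 cm/s × 864 = 45.36 m/d
q = Ki = 45.36 × 9.163e-4 = 0.04156 m/d
Seepage velocity v = q / n = 0.04156 / 0.30 = 0.1385 m/d
t = L / v = 328 / 0.1385 = 2367 d
   = 2367 / 365 = 6.49 yr

6.49 years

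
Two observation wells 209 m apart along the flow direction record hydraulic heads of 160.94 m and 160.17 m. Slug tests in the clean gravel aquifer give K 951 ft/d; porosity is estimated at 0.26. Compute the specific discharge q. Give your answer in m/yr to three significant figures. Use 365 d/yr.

390 m/yr

Hydraulic gradient i = (160.94 − 160.17) / 209 = 0.77 / 209 = 0.003684
K = 951 ft/d × 0.3048 = 289.9 m/d
q = Ki = 289.9 × 0.003684 = 1.068 m/d
   = 1.068 × 365 = 390 m/yr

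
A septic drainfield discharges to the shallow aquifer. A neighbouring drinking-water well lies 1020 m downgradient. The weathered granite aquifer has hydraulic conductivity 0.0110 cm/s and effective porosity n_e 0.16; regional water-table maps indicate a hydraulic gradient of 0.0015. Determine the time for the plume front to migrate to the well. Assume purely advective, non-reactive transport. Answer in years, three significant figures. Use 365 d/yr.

K = 0.0110 cm/s × 864 = 9.504 m/d
Specific discharge q = 9.504 × 0.0015 = 0.01426 m/d
v = Ki/n = 9.504·0.0015/0.16 = 0.08910 m/d
t = L / v = 1020 / 0.08910 = 11450 d
   = 11450 / 365 = 31.4 yr

31.4 years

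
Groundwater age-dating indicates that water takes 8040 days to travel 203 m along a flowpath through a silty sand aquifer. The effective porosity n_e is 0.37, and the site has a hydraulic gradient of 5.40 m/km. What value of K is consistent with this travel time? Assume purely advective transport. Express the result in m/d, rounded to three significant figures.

v = L / t = 203 / 8040 = 0.02525 m/d
K = v · n / i = 0.02525 × 0.37 / 0.0054 = 1.73 m/d

1.73 m/d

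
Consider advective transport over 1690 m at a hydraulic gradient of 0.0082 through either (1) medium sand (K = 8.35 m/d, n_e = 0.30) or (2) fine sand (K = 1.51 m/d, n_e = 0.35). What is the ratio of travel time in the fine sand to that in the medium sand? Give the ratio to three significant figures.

6.45

Unit 1 (medium sand): v = 8.35×0.0082/0.30 = 0.2282 m/d, t = 1690/0.2282 = 7405 d
Unit 2 (fine sand): v = 1.51×0.0082/0.35 = 0.03538 m/d, t = 1690/0.03538 = 47770 d
t(fine sand) / t(medium sand) = 47770/7405 = 6.45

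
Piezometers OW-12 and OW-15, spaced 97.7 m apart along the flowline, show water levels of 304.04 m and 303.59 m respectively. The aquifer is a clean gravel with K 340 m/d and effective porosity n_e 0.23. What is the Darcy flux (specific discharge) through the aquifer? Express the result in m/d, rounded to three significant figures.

1.57 m/d

Hydraulic gradient i = (304.04 − 303.59) / 97.7 = 0.45 / 97.7 = 0.004606
Darcy flux q = K·i = 340 × 0.004606 = 1.566 m/d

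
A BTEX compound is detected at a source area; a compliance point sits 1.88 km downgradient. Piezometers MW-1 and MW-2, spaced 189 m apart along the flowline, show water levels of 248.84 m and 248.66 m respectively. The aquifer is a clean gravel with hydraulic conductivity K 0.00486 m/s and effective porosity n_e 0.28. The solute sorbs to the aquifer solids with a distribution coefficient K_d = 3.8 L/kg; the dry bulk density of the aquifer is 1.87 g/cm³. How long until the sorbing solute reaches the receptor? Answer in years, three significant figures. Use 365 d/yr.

95.1 years

Hydraulic gradient i = (248.84 − 248.66) / 189 = 0.18 / 189 = 9.524e-4
K = 0.00486 m/s × 86400 s/d = 419.9 m/d
q = Ki = 419.9 × 9.524e-4 = 0.3999 m/d
Average linear velocity = 0.3999 / 0.28 = 1.428 m/d
Retardation R = 1 + ρ_b·K_d/n = 1 + 1.87×3.8/0.28 = 26.38
Contaminant velocity v_c = v/R = 1.428/26.38 = 0.05414 m/d
L = 1.88 km = 1880 m
t = L/v_c = 1880/0.05414 = 34720 d
   = 34720/365 = 95.1 yr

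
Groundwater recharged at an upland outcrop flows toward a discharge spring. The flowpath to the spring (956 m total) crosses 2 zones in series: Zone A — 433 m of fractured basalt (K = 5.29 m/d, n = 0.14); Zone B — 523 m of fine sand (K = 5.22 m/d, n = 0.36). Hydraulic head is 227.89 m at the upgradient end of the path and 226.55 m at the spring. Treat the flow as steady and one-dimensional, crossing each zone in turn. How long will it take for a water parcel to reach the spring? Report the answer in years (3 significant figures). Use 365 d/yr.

92.6 years

Total head drop ΔH = 227.89 − 226.55 = 1.34 m
Steady 1-D flow in series ⇒ the Darcy flux q is identical in every zone and the zone head losses add (resistances L/K in series).
Σ(L/K) = 433/5.29 + 523/5.22 = 81.85 + 100.2 = 182.0 d
q = ΔH / Σ(L/K) = 1.34 / 182.0 = 0.007361 m/d (same in every zone)
Zone A: v = q/n = 0.007361/0.14 = 0.05258 m/d → t_A = 433/0.05258 = 8235 d
Zone B: v = q/n = 0.007361/0.36 = 0.02045 m/d → t_B = 523/0.02045 = 25580 d
Total t = 8235 + 25580 = 33810 d
   = 33810 / 365 = 92.6 yr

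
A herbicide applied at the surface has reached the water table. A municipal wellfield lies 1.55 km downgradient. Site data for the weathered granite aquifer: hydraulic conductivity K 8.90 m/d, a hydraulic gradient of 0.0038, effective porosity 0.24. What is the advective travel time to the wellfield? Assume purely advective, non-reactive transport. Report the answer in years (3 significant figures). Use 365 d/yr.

30.1 years

Darcy flux q = K·i = 8.90 × 0.0038 = 0.03382 m/d
Average linear velocity = 0.03382 / 0.24 = 0.1409 m/d
L = 1.55 km = 1550 m
t = L / v = 1550 / 0.1409 = 11000 d
   = 11000 / 365 = 30.1 yr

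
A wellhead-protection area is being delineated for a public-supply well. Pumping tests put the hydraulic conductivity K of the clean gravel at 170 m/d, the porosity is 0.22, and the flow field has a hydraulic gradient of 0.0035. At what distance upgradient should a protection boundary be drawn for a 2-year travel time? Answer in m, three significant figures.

q = Ki = 170 × 0.0035 = 0.5950 m/d
v = Ki/n = 170·0.0035/0.22 = 2.705 m/d
T = 2 yr × 365 = 730 d
L = v × T = 2.705 × 730 = 1974 m

1970 m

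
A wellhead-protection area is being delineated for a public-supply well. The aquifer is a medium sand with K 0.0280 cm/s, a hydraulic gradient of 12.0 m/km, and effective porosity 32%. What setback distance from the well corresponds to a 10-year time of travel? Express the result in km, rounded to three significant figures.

K = 0.0280 cm/s × 864 = 24.19 m/d
q = Ki = 24.19 × 0.012 = 0.2903 m/d
Average linear velocity = 0.2903 / 0.32 = 0.9072 m/d
T = 10 yr × 365 = 3650 d
L = v × T = 0.9072 × 3650 = 3311 m
   = 3.31 km

3.31 km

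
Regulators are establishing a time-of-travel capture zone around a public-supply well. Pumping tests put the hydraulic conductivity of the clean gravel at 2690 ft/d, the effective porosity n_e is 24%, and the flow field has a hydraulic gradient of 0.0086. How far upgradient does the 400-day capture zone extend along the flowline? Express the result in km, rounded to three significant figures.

11.8 km

K = 2690 ft/d × 0.3048 = 819.9 m/d
Specific discharge q = 819.9 × 0.0086 = 7.051 m/d
v = Ki/n = 819.9·0.0086/0.24 = 29.38 m/d
L = v × T = 29.38 × 400 = 11750 m
   = 11.8 km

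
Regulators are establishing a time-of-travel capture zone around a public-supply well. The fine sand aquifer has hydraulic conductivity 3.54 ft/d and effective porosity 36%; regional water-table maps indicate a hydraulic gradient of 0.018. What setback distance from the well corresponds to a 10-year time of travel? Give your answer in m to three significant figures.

K = 3.54 ft/d × 0.3048 = 1.079 m/d
q = Ki = 1.079 × 0.018 = 0.01942 m/d
v = Ki/n = 1.079·0.018/0.36 = 0.05395 m/d
T = 10 yr × 365 = 3650 d
L = v × T = 0.05395 × 3650 = 196.9 m

197 m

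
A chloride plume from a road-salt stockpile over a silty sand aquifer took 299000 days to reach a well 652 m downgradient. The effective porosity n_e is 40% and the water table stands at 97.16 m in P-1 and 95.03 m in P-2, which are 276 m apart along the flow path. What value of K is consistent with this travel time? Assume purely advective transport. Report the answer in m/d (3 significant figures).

0.113 m/d

Hydraulic gradient i = (97.16 − 95.03) / 276 = 2.13 / 276 = 0.007717
v = L / t = 652 / 299000 = 0.002181 m/d
K = v · n / i = 0.002181 × 0.40 / 0.007717 = 0.113 m/d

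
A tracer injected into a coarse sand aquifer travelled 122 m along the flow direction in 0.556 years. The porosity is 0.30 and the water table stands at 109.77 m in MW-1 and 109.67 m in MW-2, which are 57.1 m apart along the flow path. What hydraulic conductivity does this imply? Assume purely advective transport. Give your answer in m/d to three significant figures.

103 m/d

Hydraulic gradient i = (109.77 − 109.67) / 57.1 = 0.10 / 57.1 = 0.001751
t = 0.556 years = 202.9 d
v = L / t = 122 / 202.9 = 0.6012 m/d
K = v · n / i = 0.6012 × 0.30 / 0.001751 = 103 m/d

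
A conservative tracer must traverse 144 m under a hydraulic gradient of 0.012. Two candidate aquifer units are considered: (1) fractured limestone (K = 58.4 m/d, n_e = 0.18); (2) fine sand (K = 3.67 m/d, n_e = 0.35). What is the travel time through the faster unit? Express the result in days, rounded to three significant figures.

37.0 days

Unit 1 (fractured limestone): v = 58.4×0.012/0.18 = 3.893 m/d, t = 144/3.893 = 36.99 d
Unit 2 (fine sand): v = 3.67×0.012/0.35 = 0.1258 m/d, t = 144/0.1258 = 1144 d
Faster unit: t = 37.0 d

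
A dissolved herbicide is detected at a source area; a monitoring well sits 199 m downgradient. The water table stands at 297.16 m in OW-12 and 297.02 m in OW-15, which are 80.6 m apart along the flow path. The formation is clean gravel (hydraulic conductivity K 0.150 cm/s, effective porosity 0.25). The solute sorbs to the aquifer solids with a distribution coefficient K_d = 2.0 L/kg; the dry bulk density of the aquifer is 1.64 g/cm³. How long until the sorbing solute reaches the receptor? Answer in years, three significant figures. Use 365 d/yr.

8.55 years

Hydraulic gradient i = (297.16 − 297.02) / 80.6 = 0.14 / 80.6 = 0.001737
K = 0.150 cm/s × 864 = 129.6 m/d
q = Ki = 129.6 × 0.001737 = 0.2251 m/d
Average linear velocity = 0.2251 / 0.25 = 0.9004 m/d
Retardation R = 1 + ρ_b·K_d/n = 1 + 1.64×2.0/0.25 = 14.12
Contaminant velocity v_c = v/R = 0.9004/14.12 = 0.06377 m/d
t = L/v_c = 199/0.06377 = 3121 d
   = 3121/365 = 8.55 yr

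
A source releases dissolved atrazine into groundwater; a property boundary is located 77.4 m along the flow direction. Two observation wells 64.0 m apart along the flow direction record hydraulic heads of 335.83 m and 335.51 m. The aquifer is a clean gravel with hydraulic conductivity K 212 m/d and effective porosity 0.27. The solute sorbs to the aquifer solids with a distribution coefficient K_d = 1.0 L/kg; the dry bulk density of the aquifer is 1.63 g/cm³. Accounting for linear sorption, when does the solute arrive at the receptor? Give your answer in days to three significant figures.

Hydraulic gradient i = (335.83 − 335.51) / 64.0 = 0.32 / 64.0 = 0.005000
Specific discharge q = 212 × 0.005000 = 1.060 m/d
Average linear velocity = 1.060 / 0.27 = 3.926 m/d
Retardation R = 1 + ρ_b·K_d/n = 1 + 1.63×1.0/0.27 = 7.037
Contaminant velocity v_c = v/R = 3.926/7.037 = 0.5579 m/d
t = L/v_c = 77.4/0.5579 = 138.7 d

139 days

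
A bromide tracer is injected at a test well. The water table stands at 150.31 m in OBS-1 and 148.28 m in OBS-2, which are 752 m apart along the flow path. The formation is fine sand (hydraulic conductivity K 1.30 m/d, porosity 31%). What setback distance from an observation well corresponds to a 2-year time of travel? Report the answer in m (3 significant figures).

Hydraulic gradient i = (150.31 − 148.28) / 752 = 2.03 / 752 = 0.002699
Specific discharge q = 1.30 × 0.002699 = 0.003509 m/d
v = Ki/n = 1.30·0.002699/0.31 = 0.01132 m/d
T = 2 yr × 365 = 730 d
L = v × T = 0.01132 × 730 = 8.264 m

8.26 m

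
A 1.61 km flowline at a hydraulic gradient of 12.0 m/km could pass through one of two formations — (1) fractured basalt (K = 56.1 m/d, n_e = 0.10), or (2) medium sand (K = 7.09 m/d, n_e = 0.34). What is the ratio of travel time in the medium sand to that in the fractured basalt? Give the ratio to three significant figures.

26.9

Unit 1 (fractured basalt): v = 56.1×0.012/0.10 = 6.732 m/d, t = 1610/6.732 = 239.2 d
Unit 2 (medium sand): v = 7.09×0.012/0.34 = 0.2502 m/d, t = 1610/0.2502 = 6434 d
t(medium sand) / t(fractured basalt) = 6434/239.2 = 26.9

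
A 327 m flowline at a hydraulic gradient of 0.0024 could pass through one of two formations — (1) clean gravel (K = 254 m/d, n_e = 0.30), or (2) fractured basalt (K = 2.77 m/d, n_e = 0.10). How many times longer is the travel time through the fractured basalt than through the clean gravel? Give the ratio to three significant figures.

30.6

Unit 1 (clean gravel): v = 254×0.0024/0.30 = 2.032 m/d, t = 327/2.032 = 160.9 d
Unit 2 (fractured basalt): v = 2.77×0.0024/0.10 = 0.06648 m/d, t = 327/0.06648 = 4919 d
t(fractured basalt) / t(clean gravel) = 4919/160.9 = 30.6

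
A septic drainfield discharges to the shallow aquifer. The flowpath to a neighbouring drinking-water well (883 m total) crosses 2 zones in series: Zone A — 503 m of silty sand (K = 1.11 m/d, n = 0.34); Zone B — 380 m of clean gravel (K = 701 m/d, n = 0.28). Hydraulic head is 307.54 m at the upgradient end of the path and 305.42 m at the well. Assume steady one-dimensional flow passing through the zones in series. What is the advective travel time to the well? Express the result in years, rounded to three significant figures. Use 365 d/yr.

163 years

Total head drop ΔH = 307.54 − 305.42 = 2.12 m
Steady 1-D flow in series ⇒ the Darcy flux q is identical in every zone and the zone head losses add (resistances L/K in series).
Σ(L/K) = 503/1.11 + 380/701 = 453.2 + 0.5421 = 453.7 d
q = ΔH / Σ(L/K) = 2.12 / 453.7 = 0.004673 m/d (same in every zone)
Zone A: v = q/n = 0.004673/0.34 = 0.01374 m/d → t_A = 503/0.01374 = 36600 d
Zone B: v = q/n = 0.004673/0.28 = 0.01669 m/d → t_B = 380/0.01669 = 22770 d
Total t = 36600 + 22770 = 59370 d
   = 59370 / 365 = 163 yr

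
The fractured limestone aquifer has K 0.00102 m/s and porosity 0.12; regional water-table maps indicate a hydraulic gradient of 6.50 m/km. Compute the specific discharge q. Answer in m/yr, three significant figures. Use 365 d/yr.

209 m/yr

K = 0.00102 m/s × 86400 s/d = 88.13 m/d
q = Ki = 88.13 × 0.0065 = 0.5728 m/d
   = 0.5728 × 365 = 209 m/yr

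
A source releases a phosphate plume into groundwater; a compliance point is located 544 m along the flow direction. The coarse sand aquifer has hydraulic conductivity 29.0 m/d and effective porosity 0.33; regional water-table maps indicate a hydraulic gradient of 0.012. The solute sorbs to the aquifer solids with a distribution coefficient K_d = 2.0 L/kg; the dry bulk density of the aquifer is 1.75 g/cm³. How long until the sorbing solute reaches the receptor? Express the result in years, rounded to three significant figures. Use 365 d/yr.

16.4 years

q = Ki = 29.0 × 0.012 = 0.3480 m/d
v = Ki/n = 29.0·0.012/0.33 = 1.055 m/d
Retardation R = 1 + ρ_b·K_d/n = 1 + 1.75×2.0/0.33 = 11.61
Contaminant velocity v_c = v/R = 1.055/11.61 = 0.09086 m/d
t = L/v_c = 544/0.09086 = 5987 d
   = 5987/365 = 16.4 yr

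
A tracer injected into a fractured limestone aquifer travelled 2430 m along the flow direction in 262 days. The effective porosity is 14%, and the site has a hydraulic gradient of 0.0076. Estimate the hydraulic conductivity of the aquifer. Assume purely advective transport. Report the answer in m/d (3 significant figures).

171 m/d

v = L / t = 2430 / 262 = 9.275 m/d
K = v · n / i = 9.275 × 0.14 / 0.0076 = 171 m/d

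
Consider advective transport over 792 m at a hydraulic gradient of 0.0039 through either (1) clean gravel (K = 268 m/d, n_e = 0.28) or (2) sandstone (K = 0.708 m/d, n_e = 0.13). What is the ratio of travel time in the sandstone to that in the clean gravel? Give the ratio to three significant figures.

176

Unit 1 (clean gravel): v = 268×0.0039/0.28 = 3.733 m/d, t = 792/3.733 = 212.2 d
Unit 2 (sandstone): v = 0.708×0.0039/0.13 = 0.02124 m/d, t = 792/0.02124 = 37290 d
t(sandstone) / t(clean gravel) = 37290/212.2 = 176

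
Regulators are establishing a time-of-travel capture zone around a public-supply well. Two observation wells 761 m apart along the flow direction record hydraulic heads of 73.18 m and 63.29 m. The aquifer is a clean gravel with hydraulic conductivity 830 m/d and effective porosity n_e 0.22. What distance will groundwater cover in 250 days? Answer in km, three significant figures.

Hydraulic gradient i = (73.18 − 63.29) / 761 = 9.89 / 761 = 0.01300
Specific discharge q = 830 × 0.01300 = 10.79 m/d
v_s = q/n_e = 10.79/0.22 = 49.03 m/d
L = v × T = 49.03 × 250 = 12260 m
   = 12.3 km

12.3 km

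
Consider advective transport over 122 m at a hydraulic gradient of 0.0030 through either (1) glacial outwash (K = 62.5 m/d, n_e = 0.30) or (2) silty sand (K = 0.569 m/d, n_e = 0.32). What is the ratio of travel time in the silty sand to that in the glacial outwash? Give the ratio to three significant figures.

Unit 1 (glacial outwash): v = 62.5×0.0030/0.30 = 0.6250 m/d, t = 122/0.6250 = 195.2 d
Unit 2 (silty sand): v = 0.569×0.0030/0.32 = 0.005334 m/d, t = 122/0.005334 = 22870 d
t(silty sand) / t(glacial outwash) = 22870/195.2 = 117

117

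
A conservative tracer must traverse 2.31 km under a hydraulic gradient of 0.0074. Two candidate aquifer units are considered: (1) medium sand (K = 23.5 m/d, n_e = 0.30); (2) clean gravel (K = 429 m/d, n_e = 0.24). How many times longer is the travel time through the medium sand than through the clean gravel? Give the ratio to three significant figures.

Unit 1 (medium sand): v = 23.5×0.0074/0.30 = 0.5797 m/d, t = 2310/0.5797 = 3985 d
Unit 2 (clean gravel): v = 429×0.0074/0.24 = 13.23 m/d, t = 2310/13.23 = 174.6 d
t(medium sand) / t(clean gravel) = 3985/174.6 = 22.8

22.8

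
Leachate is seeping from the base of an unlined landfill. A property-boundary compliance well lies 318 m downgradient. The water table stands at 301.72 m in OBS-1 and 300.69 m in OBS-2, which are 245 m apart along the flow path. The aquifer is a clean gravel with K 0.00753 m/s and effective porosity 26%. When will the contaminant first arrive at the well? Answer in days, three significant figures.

Hydraulic gradient i = (301.72 − 300.69) / 245 = 1.03 / 245 = 0.004204
K = 0.00753 m/s × 86400 s/d = 650.6 m/d
Darcy flux q = K·i = 650.6 × 0.004204 = 2.735 m/d
v_s = q/n_e = 2.735/0.26 = 10.52 m/d
t = L / v = 318 / 10.52 = 30.23 d

30.2 days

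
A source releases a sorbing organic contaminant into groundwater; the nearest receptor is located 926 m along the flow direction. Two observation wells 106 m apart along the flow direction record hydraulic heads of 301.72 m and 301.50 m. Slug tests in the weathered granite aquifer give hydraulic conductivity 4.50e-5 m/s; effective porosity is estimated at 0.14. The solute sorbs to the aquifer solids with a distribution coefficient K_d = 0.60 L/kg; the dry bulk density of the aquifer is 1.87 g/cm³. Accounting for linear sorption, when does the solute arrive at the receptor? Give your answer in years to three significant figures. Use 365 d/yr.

Hydraulic gradient i = (301.72 − 301.50) / 106 = 0.22 / 106 = 0.002075
K = 4.50e-5 m/s × 86400 s/d = 3.888 m/d
q = Ki = 3.888 × 0.002075 = 0.008069 m/d
v = Ki/n = 3.888·0.002075/0.14 = 0.05764 m/d
Retardation R = 1 + ρ_b·K_d/n = 1 + 1.87×0.60/0.14 = 9.014
Contaminant velocity v_c = v/R = 0.05764/9.014 = 0.006394 m/d
t = L/v_c = 926/0.006394 = 144800 d
   = 144800/365 = 397 yr

397 years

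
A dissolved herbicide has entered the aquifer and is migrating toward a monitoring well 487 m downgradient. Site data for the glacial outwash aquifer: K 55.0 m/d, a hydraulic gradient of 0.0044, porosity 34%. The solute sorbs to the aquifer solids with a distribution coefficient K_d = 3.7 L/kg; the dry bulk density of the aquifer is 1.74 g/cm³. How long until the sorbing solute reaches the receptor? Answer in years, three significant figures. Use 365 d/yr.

Darcy flux q = K·i = 55.0 × 0.0044 = 0.2420 m/d
Average linear velocity = 0.2420 / 0.34 = 0.7118 m/d
Retardation R = 1 + ρ_b·K_d/n = 1 + 1.74×3.7/0.34 = 19.94
Contaminant velocity v_c = v/R = 0.7118/19.94 = 0.03570 m/d
t = L/v_c = 487/0.03570 = 13640 d
   = 13640/365 = 37.4 yr

37.4 years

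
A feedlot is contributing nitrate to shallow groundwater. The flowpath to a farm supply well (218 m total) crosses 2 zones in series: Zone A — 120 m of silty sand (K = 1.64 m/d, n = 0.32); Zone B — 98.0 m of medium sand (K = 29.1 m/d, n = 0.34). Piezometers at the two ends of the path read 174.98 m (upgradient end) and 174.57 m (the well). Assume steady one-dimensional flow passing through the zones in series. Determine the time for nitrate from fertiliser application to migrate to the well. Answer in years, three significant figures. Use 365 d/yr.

36.7 years

Total head drop ΔH = 174.98 − 174.57 = 0.41 m
Continuity: the same q passes through each zone, so ΔH = q·Σ(L_j/K_j) — the zones act as resistances in series.
Σ(L/K) = 120/1.64 + 98.0/29.1 = 73.17 + 3.368 = 76.54 d
q = ΔH / Σ(L/K) = 0.41 / 76.54 = 0.005357 m/d (same in every zone)
Zone A: v = q/n = 0.005357/0.32 = 0.01674 m/d → t_A = 120/0.01674 = 7168 d
Zone B: v = q/n = 0.005357/0.34 = 0.01576 m/d → t_B = 98.0/0.01576 = 6220 d
Total t = 7168 + 6220 = 13390 d
   = 13390 / 365 = 36.7 yr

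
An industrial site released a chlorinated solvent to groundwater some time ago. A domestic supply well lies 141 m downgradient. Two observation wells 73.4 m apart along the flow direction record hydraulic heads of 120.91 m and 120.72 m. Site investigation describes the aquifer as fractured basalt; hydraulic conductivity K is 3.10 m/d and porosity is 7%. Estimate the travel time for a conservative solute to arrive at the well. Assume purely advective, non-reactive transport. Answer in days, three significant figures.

Hydraulic gradient i = (120.91 − 120.72) / 73.4 = 0.19 / 73.4 = 0.002589
Darcy flux q = K·i = 3.10 × 0.002589 = 0.008025 m/d
v = Ki/n = 3.10·0.002589/0.07 = 0.1146 m/d
t = L / v = 141 / 0.1146 = 1230 d

1230 days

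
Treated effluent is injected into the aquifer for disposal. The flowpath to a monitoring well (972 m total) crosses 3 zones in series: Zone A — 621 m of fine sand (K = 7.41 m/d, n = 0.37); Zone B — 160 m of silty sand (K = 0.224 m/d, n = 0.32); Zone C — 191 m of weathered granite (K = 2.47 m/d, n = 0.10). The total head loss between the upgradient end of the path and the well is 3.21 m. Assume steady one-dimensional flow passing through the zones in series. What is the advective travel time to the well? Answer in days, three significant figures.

Continuity: the same q passes through each zone, so ΔH = q·Σ(L_j/K_j) — the zones act as resistances in series.
Σ(L/K) = 621/7.41 + 160/0.224 + 191/2.47 = 83.81 + 714.3 + 77.33 = 875.4 d
q = ΔH / Σ(L/K) = 3.21 / 875.4 = 0.003667 m/d (same in every zone)
Zone A: v = q/n = 0.003667/0.37 = 0.009910 m/d → t_A = 621/0.009910 = 62660 d
Zone B: v = q/n = 0.003667/0.32 = 0.01146 m/d → t_B = 160/0.01146 = 13960 d
Zone C: v = q/n = 0.003667/0.10 = 0.03667 m/d → t_C = 191/0.03667 = 5209 d
Total t = 62660 + 13960 + 5209 = 81830 d

81800 days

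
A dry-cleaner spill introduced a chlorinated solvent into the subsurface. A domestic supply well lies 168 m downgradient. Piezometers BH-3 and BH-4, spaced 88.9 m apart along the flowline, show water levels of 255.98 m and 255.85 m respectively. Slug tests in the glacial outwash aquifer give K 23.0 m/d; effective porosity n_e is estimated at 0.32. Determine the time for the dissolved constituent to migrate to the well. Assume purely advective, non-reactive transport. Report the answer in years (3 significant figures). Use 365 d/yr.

4.38 years

Hydraulic gradient i = (255.98 − 255.85) / 88.9 = 0.13 / 88.9 = 0.001462
Darcy flux q = K·i = 23.0 × 0.001462 = 0.03363 m/d
v_s = q/n_e = 0.03363/0.32 = 0.1051 m/d
t = L / v = 168 / 0.1051 = 1598 d
   = 1598 / 365 = 4.38 yr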